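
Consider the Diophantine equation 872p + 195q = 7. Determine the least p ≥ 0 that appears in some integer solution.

gcd(872, 195) = 1  (872 = 4·195 + 92, 195 = 2·92 + 11, 92 = 8·11 + 4, 11 = 2·4 + 3, 4 = 1·3 + 1, 3 = 3·1).
1 divides 7, so solutions exist.
Back-substituting, 872·(53) + 195·(-237) = 1.
Scale by 7/1 = 7: (p₀, q₀) = (371, -1659).
General solution: p = 371 + 195t, q = -1659 - 872t for integer t.
p ≥ 0: smallest is 371 mod 195 = 176 (at t = -1), with q = -787.

176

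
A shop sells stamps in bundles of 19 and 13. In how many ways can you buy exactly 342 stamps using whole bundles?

Need nonnegative integers with 19j + 13k = 342.
gcd(19, 13) = 1, and 19·(-2) + 13·(3) = 1.
So (j₀, k₀) = (-684, 1026); general j = -684 + 13t, k = 1026 - 19t.
j ≥ 0 ⇒ t ≥ 53; k ≥ 0 ⇒ t ≤ 54. That's 2 values of t.

2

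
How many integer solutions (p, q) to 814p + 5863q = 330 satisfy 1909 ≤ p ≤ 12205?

19

gcd(5863, 814):
  5863 = 7·814 + 165
  814 = 4·165 + 154
  165 = 1·154 + 11
  154 = 14·11
so gcd(5863, 814) = 11.
Back-substitute for Bézout coefficients:
  11 = 165 - 1·154
  ... = 814·(-36) + 5863·(5)
Scale by 30: particular solution (-1080, 150); reduce p mod 533: (519, -72).
General solution: p = 519 + 533t, q = -72 - 74t for integer t.
1909 ≤ 519 + 533t ≤ 12205 gives t ∈ [3, 21], which is 19 values.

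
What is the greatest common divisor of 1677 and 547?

1

gcd(1677, 547):
  1677 = 3·547 + 36
  547 = 15·36 + 7
  36 = 5·7 + 1
  7 = 7·1
so gcd(1677, 547) = 1.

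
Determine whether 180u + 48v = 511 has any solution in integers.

gcd(180, 48):
  180 = 3·48 + 36
  48 = 1·36 + 12
  36 = 3·12
so gcd(180, 48) = 12.
12 does not divide 511 (remainder 7), so no integer solutions.

no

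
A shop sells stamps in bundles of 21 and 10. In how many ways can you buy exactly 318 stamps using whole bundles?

Need nonnegative integers with 21j + 10k = 318.
gcd(21, 10) = 1, and 21·(1) + 10·(-2) = 1.
So (j₀, k₀) = (318, -636); general j = 318 + 10t, k = -636 - 21t.
j ≥ 0 ⇒ t ≥ -31; k ≥ 0 ⇒ t ≤ -31. That's 1 value of t.

1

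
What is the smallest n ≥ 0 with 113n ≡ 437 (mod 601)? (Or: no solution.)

gcd(601, 113):
  601 = 5·113 + 36
  113 = 3·36 + 5
  36 = 7·5 + 1
  5 = 5·1
so gcd(601, 113) = 1.
1 divides 437, so solutions exist.
Back-substitute for Bézout coefficients:
  1 = 36 - 7·5
  ... = 113·(-117) + 601·(22)
So 113·(-117) ≡ 1 (mod 601); multiply by 437: n ≡ -51129 (mod 601).
Smallest nonnegative: n = -51129 mod 601 = 557.

557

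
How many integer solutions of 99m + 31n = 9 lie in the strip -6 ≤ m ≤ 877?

gcd(99, 31) = 1.
By Bézout, 99*(-5) + 31*(16) = 1.
Particular solution: (17, -54).
General solution: m = 17 + 31t, n = -54 - 99t for integer t.
-6 ≤ 17 + 31t ≤ 877 gives t ∈ [0, 27], which is 28 values.

28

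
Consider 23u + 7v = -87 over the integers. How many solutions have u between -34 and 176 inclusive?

gcd(23, 7) = 1.
By Bézout, 23×(-3) + 7×(10) = 1.
Particular solution: (2, -19).
General solution: u = 2 + 7t, v = -19 - 23t for integer t.
-34 ≤ 2 + 7t ≤ 176 gives t ∈ [-5, 24], which is 30 values.

30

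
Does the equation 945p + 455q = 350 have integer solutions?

yes

gcd(945, 455) = 35  (945 = 2*455 + 35, 455 = 13*35).
35 divides 350, so integer solutions exist.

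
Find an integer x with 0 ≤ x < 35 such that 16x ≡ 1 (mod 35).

gcd(35, 16):
  35 = 2·16 + 3
  16 = 5·3 + 1
  3 = 3·1
so gcd(35, 16) = 1.
Back-substitute for Bézout coefficients:
  1 = 16 - 5·3
  ... = 16·(11) + 35·(-5)
So 16·11 ≡ 1 (mod 35), and 11 mod 35 = 11.

11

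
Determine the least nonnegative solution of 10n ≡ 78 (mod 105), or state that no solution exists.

gcd(105, 10) = 5.
5 does not divide 78, so the congruence has no solution.

no solution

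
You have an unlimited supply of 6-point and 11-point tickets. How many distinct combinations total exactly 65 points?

1

Need nonnegative integers with 6j + 11k = 65.
gcd(6, 11) = 1, and 6·(2) + 11·(-1) = 1.
So (j₀, k₀) = (130, -65); general j = 130 + 11t, k = -65 - 6t.
j ≥ 0 ⇒ t ≥ -11; k ≥ 0 ⇒ t ≤ -11. That's 1 value of t.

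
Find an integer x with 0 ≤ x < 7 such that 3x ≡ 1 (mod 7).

5

gcd(7, 3) = 1  (7 = 2*3 + 1, 3 = 3*1).
Back-substituting, 3*(-2) + 7*(1) = 1.
So 3*-2 ≡ 1 (mod 7), and -2 mod 7 = 5.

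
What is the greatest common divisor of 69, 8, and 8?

1

gcd(69, 8) = 1  (69 = 8*8 + 5, 8 = 1*5 + 3, 5 = 1*3 + 2, 3 = 1*2 + 1, 2 = 2*1).
gcd(1, 8) = 1.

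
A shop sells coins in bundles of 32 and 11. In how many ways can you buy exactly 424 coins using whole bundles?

1

Need nonnegative integers with 32j + 11k = 424.
gcd(32, 11) = 1, and 32·(-1) + 11·(3) = 1.
So (j₀, k₀) = (-424, 1272); general j = -424 + 11t, k = 1272 - 32t.
j ≥ 0 ⇒ t ≥ 39; k ≥ 0 ⇒ t ≤ 39. That's 1 value of t.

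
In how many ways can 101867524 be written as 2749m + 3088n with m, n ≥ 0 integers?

gcd(3088, 2749) = 1.
By Bézout, 2749×(501) + 3088×(-446) = 1.
One solution: (308, 32714).
General: m = 308 + 3088t, n = 32714 - 2749t.
m ≥ 0 ⇒ t ≥ 0; n ≥ 0 ⇒ t ≤ 11. So t ∈ [0, 11]: 12 solutions.

12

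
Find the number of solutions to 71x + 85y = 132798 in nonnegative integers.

22

gcd(85, 71) = 1  (85 = 1·71 + 14, 71 = 5·14 + 1, 14 = 14·1).
Back-substituting, 71·(6) + 85·(-5) = 1.
Scale by 132798: one solution is (796788, -663990). Reduce x mod 85: (83, 1493).
General: x = 83 + 85t, y = 1493 - 71t.
x ≥ 0 ⇒ t ≥ 0; y ≥ 0 ⇒ t ≤ 21. So t ∈ [0, 21]: 22 solutions.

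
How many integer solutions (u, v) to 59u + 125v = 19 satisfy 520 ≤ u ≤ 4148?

29

gcd(125, 59) = 1  (125 = 2×59 + 7, 59 = 8×7 + 3, 7 = 2×3 + 1, 3 = 3×1).
Back-substituting, 59×(-36) + 125×(17) = 1.
Scale by 19: particular solution (-684, 323); reduce u mod 125: (66, -31).
General solution: u = 66 + 125t, v = -31 - 59t for integer t.
520 ≤ 66 + 125t ≤ 4148 gives t ∈ [4, 32], which is 29 values.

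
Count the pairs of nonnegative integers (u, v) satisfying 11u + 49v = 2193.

4

gcd(49, 11) = 1.
By Bézout, 11×(9) + 49×(-2) = 1.
One solution: (39, 36).
General: u = 39 + 49t, v = 36 - 11t.
u ≥ 0 ⇒ t ≥ 0; v ≥ 0 ⇒ t ≤ 3. So t ∈ [0, 3]: 4 solutions.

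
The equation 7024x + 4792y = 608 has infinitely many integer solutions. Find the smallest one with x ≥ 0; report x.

157

gcd(7024, 4792):
  7024 = 1*4792 + 2232
  4792 = 2*2232 + 328
  2232 = 6*328 + 264
  328 = 1*264 + 64
  264 = 4*64 + 8
  64 = 8*8
so gcd(7024, 4792) = 8.
8 divides 608, so solutions exist.
Back-substitute for Bézout coefficients:
  8 = 264 - 4*64
  ... = 7024*(73) + 4792*(-107)
Scale by 608/8 = 76: (x₀, y₀) = (5548, -8132).
General solution: x = 5548 + 599t, y = -8132 - 878t for integer t.
x ≥ 0: smallest is 5548 mod 599 = 157 (at t = -9), with y = -230.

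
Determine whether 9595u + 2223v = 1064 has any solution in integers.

gcd(9595, 2223) = 19.
19 divides 1064, so integer solutions exist.

yes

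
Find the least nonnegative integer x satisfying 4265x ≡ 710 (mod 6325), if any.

gcd(6325, 4265) = 5.
5 divides 710, so solutions exist.
By Bézout, 4265*(-218) + 6325*(147) = 5.
So 4265*(-218) ≡ 5 (mod 6325); multiply by 142: x ≡ -30956 (mod 1265).
Smallest nonnegative: x = -30956 mod 1265 = 669.

669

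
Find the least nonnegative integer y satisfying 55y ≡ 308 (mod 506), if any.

gcd(506, 55) = 11.
11 divides 308, so solutions exist.
By Bézout, 55*(-9) + 506*(1) = 11.
So 55*(-9) ≡ 11 (mod 506); multiply by 28: y ≡ -252 (mod 46).
Smallest nonnegative: y = -252 mod 46 = 24.

24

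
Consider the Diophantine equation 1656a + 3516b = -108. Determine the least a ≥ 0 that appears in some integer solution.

gcd(3516, 1656) = 12  (3516 = 2×1656 + 204, 1656 = 8×204 + 24, 204 = 8×24 + 12, 24 = 2×12).
12 divides -108, so solutions exist.
Back-substituting, 1656×(-138) + 3516×(65) = 12.
Scale by -108/12 = -9: (a₀, b₀) = (1242, -585).
General solution: a = 1242 + 293t, b = -585 - 138t for integer t.
a ≥ 0: smallest is 1242 mod 293 = 70 (at t = -4), with b = -33.

70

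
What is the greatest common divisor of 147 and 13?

gcd(147, 13):
  147 = 11*13 + 4
  13 = 3*4 + 1
  4 = 4*1
so gcd(147, 13) = 1.

1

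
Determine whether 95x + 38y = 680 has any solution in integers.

gcd(95, 38) = 19  (95 = 2·38 + 19, 38 = 2·19).
19 does not divide 680 (remainder 15), so no integer solutions.

no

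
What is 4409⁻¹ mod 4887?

4202

gcd(4887, 4409) = 1  (4887 = 1*4409 + 478, 4409 = 9*478 + 107, 478 = 4*107 + 50, 107 = 2*50 + 7, 50 = 7*7 + 1, 7 = 7*1).
Back-substituting, 4409*(-685) + 4887*(618) = 1.
So 4409*-685 ≡ 1 (mod 4887), and -685 mod 4887 = 4202.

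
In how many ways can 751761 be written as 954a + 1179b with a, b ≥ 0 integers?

6

gcd(1179, 954):
  1179 = 1*954 + 225
  954 = 4*225 + 54
  225 = 4*54 + 9
  54 = 6*9
so gcd(1179, 954) = 9.
Back-substitute for Bézout coefficients:
  9 = 225 - 4*54
  ... = 954*(-21) + 1179*(17)
Scale by 83529: one solution is (-1754109, 1419993). Reduce a mod 131: (112, 547).
General: a = 112 + 131t, b = 547 - 106t.
a ≥ 0 ⇒ t ≥ 0; b ≥ 0 ⇒ t ≤ 5. So t ∈ [0, 5]: 6 solutions.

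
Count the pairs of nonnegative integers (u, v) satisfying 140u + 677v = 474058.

5

gcd(677, 140):
  677 = 4*140 + 117
  140 = 1*117 + 23
  117 = 5*23 + 2
  23 = 11*2 + 1
  2 = 2*1
so gcd(677, 140) = 1.
Back-substitute for Bézout coefficients:
  1 = 23 - 11*2
  ... = 140*(324) + 677*(-67)
Scale by 474058: one solution is (153594792, -31761886). Reduce u mod 677: (417, 614).
General: u = 417 + 677t, v = 614 - 140t.
u ≥ 0 ⇒ t ≥ 0; v ≥ 0 ⇒ t ≤ 4. So t ∈ [0, 4]: 5 solutions.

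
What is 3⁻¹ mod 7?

gcd(7, 3) = 1  (7 = 2·3 + 1, 3 = 3·1).
Back-substituting, 3·(-2) + 7·(1) = 1.
So 3·-2 ≡ 1 (mod 7), and -2 mod 7 = 5.

5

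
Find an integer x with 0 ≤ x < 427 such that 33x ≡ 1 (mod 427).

220

gcd(427, 33):
  427 = 12×33 + 31
  33 = 1×31 + 2
  31 = 15×2 + 1
  2 = 2×1
so gcd(427, 33) = 1.
Back-substitute for Bézout coefficients:
  1 = 31 - 15×2
  ... = 33×(-207) + 427×(16)
So 33×-207 ≡ 1 (mod 427), and -207 mod 427 = 220.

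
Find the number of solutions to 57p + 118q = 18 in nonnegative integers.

gcd(118, 57) = 1  (118 = 2×57 + 4, 57 = 14×4 + 1, 4 = 4×1).
Back-substituting, 57×(29) + 118×(-14) = 1.
Scale by 18: one solution is (522, -252). Reduce p mod 118: (50, -24).
General: p = 50 + 118t, q = -24 - 57t.
p ≥ 0 ⇒ t ≥ 0; q ≥ 0 ⇒ t ≤ -1. So t ∈ [0, -1]: 0 solutions.

0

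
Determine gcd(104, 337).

gcd(337, 104) = 1  (337 = 3*104 + 25, 104 = 4*25 + 4, 25 = 6*4 + 1, 4 = 4*1).

1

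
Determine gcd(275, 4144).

1

gcd(4144, 275):
  4144 = 15×275 + 19
  275 = 14×19 + 9
  19 = 2×9 + 1
  9 = 9×1
so gcd(4144, 275) = 1.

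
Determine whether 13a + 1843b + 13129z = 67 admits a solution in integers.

yes

gcd(1843, 13) = 1  (1843 = 141*13 + 10, 13 = 1*10 + 3, 10 = 3*3 + 1, 3 = 3*1).
gcd(1, 13129) = 1.
1 divides 67, so integer solutions exist.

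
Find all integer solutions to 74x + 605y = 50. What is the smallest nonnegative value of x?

gcd(605, 74) = 1  (605 = 8×74 + 13, 74 = 5×13 + 9, 13 = 1×9 + 4, 9 = 2×4 + 1, 4 = 4×1).
1 divides 50, so solutions exist.
Back-substituting, 74×(139) + 605×(-17) = 1.
Scale by 50/1 = 50: (x₀, y₀) = (6950, -850).
General solution: x = 6950 + 605t, y = -850 - 74t for integer t.
x ≥ 0: smallest is 6950 mod 605 = 295 (at t = -11), with y = -36.

295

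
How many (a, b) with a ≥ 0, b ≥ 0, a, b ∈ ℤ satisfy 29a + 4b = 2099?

gcd(29, 4) = 1  (29 = 7*4 + 1, 4 = 4*1).
Back-substituting, 29*(1) + 4*(-7) = 1.
Scale by 2099: one solution is (2099, -14693). Reduce a mod 4: (3, 503).
General: a = 3 + 4t, b = 503 - 29t.
a ≥ 0 ⇒ t ≥ 0; b ≥ 0 ⇒ t ≤ 17. So t ∈ [0, 17]: 18 solutions.

18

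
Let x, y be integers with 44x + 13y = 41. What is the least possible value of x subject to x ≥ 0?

3

gcd(44, 13):
  44 = 3·13 + 5
  13 = 2·5 + 3
  5 = 1·3 + 2
  3 = 1·2 + 1
  2 = 2·1
so gcd(44, 13) = 1.
1 divides 41, so solutions exist.
Back-substitute for Bézout coefficients:
  1 = 3 - 1·2
  ... = 44·(-5) + 13·(17)
Scale by 41/1 = 41: (x₀, y₀) = (-205, 697).
General solution: x = -205 + 13t, y = 697 - 44t for integer t.
x ≥ 0: smallest is -205 mod 13 = 3 (at t = 16), with y = -7.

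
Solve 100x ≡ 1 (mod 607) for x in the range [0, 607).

gcd(607, 100) = 1  (607 = 6*100 + 7, 100 = 14*7 + 2, 7 = 3*2 + 1, 2 = 2*1).
Back-substituting, 100*(-261) + 607*(43) = 1.
So 100*-261 ≡ 1 (mod 607), and -261 mod 607 = 346.

346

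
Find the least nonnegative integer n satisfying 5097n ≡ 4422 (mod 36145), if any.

gcd(36145, 5097) = 1.
1 divides 4422, so solutions exist.
By Bézout, 5097*(-17452) + 36145*(2461) = 1.
So 5097*(-17452) ≡ 1 (mod 36145); multiply by 4422: n ≡ -77172744 (mod 36145).
Smallest nonnegative: n = -77172744 mod 36145 = 32976.

32976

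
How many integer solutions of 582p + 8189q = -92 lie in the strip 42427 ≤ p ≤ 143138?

gcd(8189, 582) = 1.
By Bézout, 582*(-999) + 8189*(71) = 1.
Particular solution: (1829, -130).
General solution: p = 1829 + 8189t, q = -130 - 582t for integer t.
42427 ≤ 1829 + 8189t ≤ 143138 gives t ∈ [5, 17], which is 13 values.

13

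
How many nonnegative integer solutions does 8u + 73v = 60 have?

gcd(73, 8) = 1.
By Bézout, 8·(-9) + 73·(1) = 1.
One solution: (44, -4).
General: u = 44 + 73t, v = -4 - 8t.
u ≥ 0 ⇒ t ≥ 0; v ≥ 0 ⇒ t ≤ -1. So t ∈ [0, -1]: 0 solutions.

0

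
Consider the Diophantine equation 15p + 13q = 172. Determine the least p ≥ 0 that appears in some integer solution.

gcd(15, 13):
  15 = 1*13 + 2
  13 = 6*2 + 1
  2 = 2*1
so gcd(15, 13) = 1.
1 divides 172, so solutions exist.
Back-substitute for Bézout coefficients:
  1 = 13 - 6*2
  ... = 15*(-6) + 13*(7)
Scale by 172/1 = 172: (p₀, q₀) = (-1032, 1204).
General solution: p = -1032 + 13t, q = 1204 - 15t for integer t.
p ≥ 0: smallest is -1032 mod 13 = 8 (at t = 80), with q = 4.

8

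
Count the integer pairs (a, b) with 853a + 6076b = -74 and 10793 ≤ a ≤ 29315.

gcd(6076, 853):
  6076 = 7·853 + 105
  853 = 8·105 + 13
  105 = 8·13 + 1
  13 = 13·1
so gcd(6076, 853) = 1.
Back-substitute for Bézout coefficients:
  1 = 105 - 8·13
  ... = 853·(-463) + 6076·(65)
Scale by -74: particular solution (34262, -4810); reduce a mod 6076: (3882, -545).
General solution: a = 3882 + 6076t, b = -545 - 853t for integer t.
10793 ≤ 3882 + 6076t ≤ 29315 gives t ∈ [2, 4], which is 3 values.

3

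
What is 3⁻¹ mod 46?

31

gcd(46, 3):
  46 = 15·3 + 1
  3 = 3·1
so gcd(46, 3) = 1.
Back-substitute for Bézout coefficients:
  1 = 46 - 15·3
  ... = 3·(-15) + 46·(1)
So 3·-15 ≡ 1 (mod 46), and -15 mod 46 = 31.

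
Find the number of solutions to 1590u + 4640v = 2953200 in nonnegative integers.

gcd(4640, 1590) = 10  (4640 = 2·1590 + 1460, 1590 = 1·1460 + 130, 1460 = 11·130 + 30, 130 = 4·30 + 10, 30 = 3·10).
Back-substituting, 1590·(143) + 4640·(-49) = 10.
Scale by 295320: one solution is (42230760, -14470680). Reduce u mod 464: (264, 546).
General: u = 264 + 464t, v = 546 - 159t.
u ≥ 0 ⇒ t ≥ 0; v ≥ 0 ⇒ t ≤ 3. So t ∈ [0, 3]: 4 solutions.

4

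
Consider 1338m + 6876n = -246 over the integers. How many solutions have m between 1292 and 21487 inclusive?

gcd(6876, 1338) = 6  (6876 = 5×1338 + 186, 1338 = 7×186 + 36, 186 = 5×36 + 6, 36 = 6×6).
Back-substituting, 1338×(-185) + 6876×(36) = 6.
Scale by -41: particular solution (7585, -1476); reduce m mod 1146: (709, -138).
General solution: m = 709 + 1146t, n = -138 - 223t for integer t.
1292 ≤ 709 + 1146t ≤ 21487 gives t ∈ [1, 18], which is 18 values.

18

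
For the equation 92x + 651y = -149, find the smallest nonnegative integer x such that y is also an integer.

614

gcd(651, 92) = 1.
1 divides -149, so solutions exist.
By Bézout, 92*(92) + 651*(-13) = 1.
Scale by -149/1 = -149: (x₀, y₀) = (-13708, 1937).
General solution: x = -13708 + 651t, y = 1937 - 92t for integer t.
x ≥ 0: smallest is -13708 mod 651 = 614 (at t = 22), with y = -87.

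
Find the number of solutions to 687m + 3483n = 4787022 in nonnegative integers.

6

gcd(3483, 687):
  3483 = 5·687 + 48
  687 = 14·48 + 15
  48 = 3·15 + 3
  15 = 5·3
so gcd(3483, 687) = 3.
Back-substitute for Bézout coefficients:
  3 = 48 - 3·15
  ... = 687·(-218) + 3483·(43)
Scale by 1595674: one solution is (-347856932, 68613982). Reduce m mod 1161: (727, 1231).
General: m = 727 + 1161t, n = 1231 - 229t.
m ≥ 0 ⇒ t ≥ 0; n ≥ 0 ⇒ t ≤ 5. So t ∈ [0, 5]: 6 solutions.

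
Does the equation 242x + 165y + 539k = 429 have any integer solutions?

yes

gcd(242, 165):
  242 = 1*165 + 77
  165 = 2*77 + 11
  77 = 7*11
so gcd(242, 165) = 11.
gcd(11, 539) = 11.
11 divides 429, so integer solutions exist.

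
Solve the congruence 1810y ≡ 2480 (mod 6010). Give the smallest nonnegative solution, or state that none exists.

526

gcd(6010, 1810) = 10.
10 divides 2480, so solutions exist.
By Bézout, 1810·(259) + 6010·(-78) = 10.
So 1810·(259) ≡ 10 (mod 6010); multiply by 248: y ≡ 64232 (mod 601).
Smallest nonnegative: y = 64232 mod 601 = 526.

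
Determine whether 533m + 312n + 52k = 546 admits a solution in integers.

yes

gcd(533, 312) = 13  (533 = 1*312 + 221, 312 = 1*221 + 91, 221 = 2*91 + 39, 91 = 2*39 + 13, 39 = 3*13).
gcd(13, 52) = 13.
13 divides 546, so integer solutions exist.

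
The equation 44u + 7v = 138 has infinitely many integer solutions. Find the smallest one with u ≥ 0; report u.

gcd(44, 7):
  44 = 6×7 + 2
  7 = 3×2 + 1
  2 = 2×1
so gcd(44, 7) = 1.
1 divides 138, so solutions exist.
Back-substitute for Bézout coefficients:
  1 = 7 - 3×2
  ... = 44×(-3) + 7×(19)
Scale by 138/1 = 138: (u₀, v₀) = (-414, 2622).
General solution: u = -414 + 7t, v = 2622 - 44t for integer t.
u ≥ 0: smallest is -414 mod 7 = 6 (at t = 60), with v = -18.

6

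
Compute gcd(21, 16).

1

gcd(21, 16) = 1  (21 = 1×16 + 5, 16 = 3×5 + 1, 5 = 5×1).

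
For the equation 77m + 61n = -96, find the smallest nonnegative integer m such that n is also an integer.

55

gcd(77, 61):
  77 = 1*61 + 16
  61 = 3*16 + 13
  16 = 1*13 + 3
  13 = 4*3 + 1
  3 = 3*1
so gcd(77, 61) = 1.
1 divides -96, so solutions exist.
Back-substitute for Bézout coefficients:
  1 = 13 - 4*3
  ... = 77*(-19) + 61*(24)
Scale by -96/1 = -96: (m₀, n₀) = (1824, -2304).
General solution: m = 1824 + 61t, n = -2304 - 77t for integer t.
m ≥ 0: smallest is 1824 mod 61 = 55 (at t = -29), with n = -71.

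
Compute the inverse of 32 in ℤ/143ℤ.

gcd(143, 32) = 1  (143 = 4*32 + 15, 32 = 2*15 + 2, 15 = 7*2 + 1, 2 = 2*1).
Back-substituting, 32*(-67) + 143*(15) = 1.
So 32*-67 ≡ 1 (mod 143), and -67 mod 143 = 76.

76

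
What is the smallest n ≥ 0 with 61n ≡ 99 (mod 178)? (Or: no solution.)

gcd(178, 61):
  178 = 2*61 + 56
  61 = 1*56 + 5
  56 = 11*5 + 1
  5 = 5*1
so gcd(178, 61) = 1.
1 divides 99, so solutions exist.
Back-substitute for Bézout coefficients:
  1 = 56 - 11*5
  ... = 61*(-35) + 178*(12)
So 61*(-35) ≡ 1 (mod 178); multiply by 99: n ≡ -3465 (mod 178).
Smallest nonnegative: n = -3465 mod 178 = 95.

95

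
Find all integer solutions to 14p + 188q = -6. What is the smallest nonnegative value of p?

13

gcd(188, 14) = 2.
2 divides -6, so solutions exist.
By Bézout, 14×(27) + 188×(-2) = 2.
Scale by -6/2 = -3: (p₀, q₀) = (-81, 6).
General solution: p = -81 + 94t, q = 6 - 7t for integer t.
p ≥ 0: smallest is -81 mod 94 = 13 (at t = 1), with q = -1.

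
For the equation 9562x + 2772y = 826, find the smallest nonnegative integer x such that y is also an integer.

gcd(9562, 2772) = 14.
14 divides 826, so solutions exist.
By Bézout, 9562*(89) + 2772*(-307) = 14.
Scale by 826/14 = 59: (x₀, y₀) = (5251, -18113).
General solution: x = 5251 + 198t, y = -18113 - 683t for integer t.
x ≥ 0: smallest is 5251 mod 198 = 103 (at t = -26), with y = -355.

103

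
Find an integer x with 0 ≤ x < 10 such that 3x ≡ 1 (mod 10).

gcd(10, 3) = 1  (10 = 3*3 + 1, 3 = 3*1).
Back-substituting, 3*(-3) + 10*(1) = 1.
So 3*-3 ≡ 1 (mod 10), and -3 mod 10 = 7.

7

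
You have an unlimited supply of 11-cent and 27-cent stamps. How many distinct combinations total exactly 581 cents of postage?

2

Need nonnegative integers with 11j + 27k = 581.
gcd(11, 27) = 1, and 11·(5) + 27·(-2) = 1.
So (j₀, k₀) = (2905, -1162); general j = 2905 + 27t, k = -1162 - 11t.
j ≥ 0 ⇒ t ≥ -107; k ≥ 0 ⇒ t ≤ -106. That's 2 values of t.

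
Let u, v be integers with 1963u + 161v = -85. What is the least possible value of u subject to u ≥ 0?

gcd(1963, 161) = 1.
1 divides -85, so solutions exist.
By Bézout, 1963×(26) + 161×(-317) = 1.
Scale by -85/1 = -85: (u₀, v₀) = (-2210, 26945).
General solution: u = -2210 + 161t, v = 26945 - 1963t for integer t.
u ≥ 0: smallest is -2210 mod 161 = 44 (at t = 14), with v = -537.

44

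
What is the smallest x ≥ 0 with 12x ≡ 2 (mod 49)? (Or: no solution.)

41

gcd(49, 12):
  49 = 4*12 + 1
  12 = 12*1
so gcd(49, 12) = 1.
1 divides 2, so solutions exist.
Back-substitute for Bézout coefficients:
  1 = 49 - 4*12
  ... = 12*(-4) + 49*(1)
So 12*(-4) ≡ 1 (mod 49); multiply by 2: x ≡ -8 (mod 49).
Smallest nonnegative: x = -8 mod 49 = 41.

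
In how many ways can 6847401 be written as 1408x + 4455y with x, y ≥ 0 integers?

12

gcd(4455, 1408) = 11.
By Bézout, 1408·(-193) + 4455·(61) = 11.
One solution: (57, 1519).
General: x = 57 + 405t, y = 1519 - 128t.
x ≥ 0 ⇒ t ≥ 0; y ≥ 0 ⇒ t ≤ 11. So t ∈ [0, 11]: 12 solutions.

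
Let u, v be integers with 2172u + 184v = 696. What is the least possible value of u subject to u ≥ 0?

gcd(2172, 184):
  2172 = 11·184 + 148
  184 = 1·148 + 36
  148 = 4·36 + 4
  36 = 9·4
so gcd(2172, 184) = 4.
4 divides 696, so solutions exist.
Back-substitute for Bézout coefficients:
  4 = 148 - 4·36
  ... = 2172·(5) + 184·(-59)
Scale by 696/4 = 174: (u₀, v₀) = (870, -10266).
General solution: u = 870 + 46t, v = -10266 - 543t for integer t.
u ≥ 0: smallest is 870 mod 46 = 42 (at t = -18), with v = -492.

42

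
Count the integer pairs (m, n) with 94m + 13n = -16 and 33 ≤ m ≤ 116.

gcd(94, 13) = 1  (94 = 7*13 + 3, 13 = 4*3 + 1, 3 = 3*1).
Back-substituting, 94*(-4) + 13*(29) = 1.
Scale by -16: particular solution (64, -464); reduce m mod 13: (12, -88).
General solution: m = 12 + 13t, n = -88 - 94t for integer t.
33 ≤ 12 + 13t ≤ 116 gives t ∈ [2, 8], which is 7 values.

7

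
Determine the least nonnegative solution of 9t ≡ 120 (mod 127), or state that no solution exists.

gcd(127, 9) = 1.
1 divides 120, so solutions exist.
By Bézout, 9*(-14) + 127*(1) = 1.
So 9*(-14) ≡ 1 (mod 127); multiply by 120: t ≡ -1680 (mod 127).
Smallest nonnegative: t = -1680 mod 127 = 98.

98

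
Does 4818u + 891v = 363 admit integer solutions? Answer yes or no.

yes

gcd(4818, 891) = 33  (4818 = 5*891 + 363, 891 = 2*363 + 165, 363 = 2*165 + 33, 165 = 5*33).
33 divides 363, so integer solutions exist.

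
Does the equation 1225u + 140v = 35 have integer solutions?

gcd(1225, 140) = 35.
35 divides 35, so integer solutions exist.

yes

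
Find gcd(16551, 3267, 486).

27

gcd(16551, 3267) = 27.
gcd(27, 486) = 27.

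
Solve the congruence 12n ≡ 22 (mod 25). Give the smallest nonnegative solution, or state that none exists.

6

gcd(25, 12):
  25 = 2*12 + 1
  12 = 12*1
so gcd(25, 12) = 1.
1 divides 22, so solutions exist.
Back-substitute for Bézout coefficients:
  1 = 25 - 2*12
  ... = 12*(-2) + 25*(1)
So 12*(-2) ≡ 1 (mod 25); multiply by 22: n ≡ -44 (mod 25).
Smallest nonnegative: n = -44 mod 25 = 6.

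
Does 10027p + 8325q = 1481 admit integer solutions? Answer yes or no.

gcd(10027, 8325) = 37.
37 does not divide 1481 (remainder 1), so no integer solutions.

no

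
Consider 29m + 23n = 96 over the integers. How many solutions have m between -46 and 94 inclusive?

gcd(29, 23):
  29 = 1·23 + 6
  23 = 3·6 + 5
  6 = 1·5 + 1
  5 = 5·1
so gcd(29, 23) = 1.
Back-substitute for Bézout coefficients:
  1 = 6 - 1·5
  ... = 29·(4) + 23·(-5)
Scale by 96: particular solution (384, -480); reduce m mod 23: (16, -16).
General solution: m = 16 + 23t, n = -16 - 29t for integer t.
-46 ≤ 16 + 23t ≤ 94 gives t ∈ [-2, 3], which is 6 values.

6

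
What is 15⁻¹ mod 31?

29

gcd(31, 15) = 1.
By Bézout, 15·(-2) + 31·(1) = 1.
So 15·-2 ≡ 1 (mod 31), and -2 mod 31 = 29.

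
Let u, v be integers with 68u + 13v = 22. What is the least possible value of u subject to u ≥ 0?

3

gcd(68, 13):
  68 = 5·13 + 3
  13 = 4·3 + 1
  3 = 3·1
so gcd(68, 13) = 1.
1 divides 22, so solutions exist.
Back-substitute for Bézout coefficients:
  1 = 13 - 4·3
  ... = 68·(-4) + 13·(21)
Scale by 22/1 = 22: (u₀, v₀) = (-88, 462).
General solution: u = -88 + 13t, v = 462 - 68t for integer t.
u ≥ 0: smallest is -88 mod 13 = 3 (at t = 7), with v = -14.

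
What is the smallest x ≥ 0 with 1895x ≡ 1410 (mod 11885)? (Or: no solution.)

1299

gcd(11885, 1895) = 5  (11885 = 6·1895 + 515, 1895 = 3·515 + 350, 515 = 1·350 + 165, 350 = 2·165 + 20, 165 = 8·20 + 5, 20 = 4·5).
5 divides 1410, so solutions exist.
Back-substituting, 1895·(-577) + 11885·(92) = 5.
So 1895·(-577) ≡ 5 (mod 11885); multiply by 282: x ≡ -162714 (mod 2377).
Smallest nonnegative: x = -162714 mod 2377 = 1299.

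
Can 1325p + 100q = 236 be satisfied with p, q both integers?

no

gcd(1325, 100) = 25.
25 does not divide 236 (remainder 11), so no integer solutions.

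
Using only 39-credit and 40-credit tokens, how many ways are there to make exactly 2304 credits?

2

Need nonnegative integers with 39j + 40k = 2304.
gcd(39, 40) = 1, and 39·(-1) + 40·(1) = 1.
So (j₀, k₀) = (-2304, 2304); general j = -2304 + 40t, k = 2304 - 39t.
j ≥ 0 ⇒ t ≥ 58; k ≥ 0 ⇒ t ≤ 59. That's 2 values of t.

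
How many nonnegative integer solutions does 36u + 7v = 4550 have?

gcd(36, 7) = 1.
By Bézout, 36*(1) + 7*(-5) = 1.
One solution: (0, 650).
General: u = 0 + 7t, v = 650 - 36t.
u ≥ 0 ⇒ t ≥ 0; v ≥ 0 ⇒ t ≤ 18. So t ∈ [0, 18]: 19 solutions.

19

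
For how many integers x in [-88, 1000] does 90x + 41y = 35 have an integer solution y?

gcd(90, 41) = 1  (90 = 2·41 + 8, 41 = 5·8 + 1, 8 = 8·1).
Back-substituting, 90·(-5) + 41·(11) = 1.
Scale by 35: particular solution (-175, 385); reduce x mod 41: (30, -65).
General solution: x = 30 + 41t, y = -65 - 90t for integer t.
-88 ≤ 30 + 41t ≤ 1000 gives t ∈ [-2, 23], which is 26 values.

26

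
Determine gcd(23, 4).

gcd(23, 4):
  23 = 5×4 + 3
  4 = 1×3 + 1
  3 = 3×1
so gcd(23, 4) = 1.

1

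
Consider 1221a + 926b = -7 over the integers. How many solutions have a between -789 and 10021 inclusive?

11

gcd(1221, 926):
  1221 = 1*926 + 295
  926 = 3*295 + 41
  295 = 7*41 + 8
  41 = 5*8 + 1
  8 = 8*1
so gcd(1221, 926) = 1.
Back-substitute for Bézout coefficients:
  1 = 41 - 5*8
  ... = 1221*(-113) + 926*(149)
Scale by -7: particular solution (791, -1043); reduce a mod 926: (791, -1043).
General solution: a = 791 + 926t, b = -1043 - 1221t for integer t.
-789 ≤ 791 + 926t ≤ 10021 gives t ∈ [-1, 9], which is 11 values.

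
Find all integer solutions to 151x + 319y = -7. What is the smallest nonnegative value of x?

gcd(319, 151):
  319 = 2×151 + 17
  151 = 8×17 + 15
  17 = 1×15 + 2
  15 = 7×2 + 1
  2 = 2×1
so gcd(319, 151) = 1.
1 divides -7, so solutions exist.
Back-substitute for Bézout coefficients:
  1 = 15 - 7×2
  ... = 151×(150) + 319×(-71)
Scale by -7/1 = -7: (x₀, y₀) = (-1050, 497).
General solution: x = -1050 + 319t, y = 497 - 151t for integer t.
x ≥ 0: smallest is -1050 mod 319 = 226 (at t = 4), with y = -107.

226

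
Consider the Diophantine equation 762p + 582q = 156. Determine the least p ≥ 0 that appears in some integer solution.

72

gcd(762, 582):
  762 = 1·582 + 180
  582 = 3·180 + 42
  180 = 4·42 + 12
  42 = 3·12 + 6
  12 = 2·6
so gcd(762, 582) = 6.
6 divides 156, so solutions exist.
Back-substitute for Bézout coefficients:
  6 = 42 - 3·12
  ... = 762·(-42) + 582·(55)
Scale by 156/6 = 26: (p₀, q₀) = (-1092, 1430).
General solution: p = -1092 + 97t, q = 1430 - 127t for integer t.
p ≥ 0: smallest is -1092 mod 97 = 72 (at t = 12), with q = -94.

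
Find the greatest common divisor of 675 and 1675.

gcd(1675, 675):
  1675 = 2·675 + 325
  675 = 2·325 + 25
  325 = 13·25
so gcd(1675, 675) = 25.

25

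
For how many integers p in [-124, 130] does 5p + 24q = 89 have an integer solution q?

10

gcd(24, 5) = 1.
By Bézout, 5·(5) + 24·(-1) = 1.
Particular solution: (13, 1).
General solution: p = 13 + 24t, q = 1 - 5t for integer t.
-124 ≤ 13 + 24t ≤ 130 gives t ∈ [-5, 4], which is 10 values.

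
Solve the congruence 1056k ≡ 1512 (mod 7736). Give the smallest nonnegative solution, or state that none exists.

419

gcd(7736, 1056):
  7736 = 7×1056 + 344
  1056 = 3×344 + 24
  344 = 14×24 + 8
  24 = 3×8
so gcd(7736, 1056) = 8.
8 divides 1512, so solutions exist.
Back-substitute for Bézout coefficients:
  8 = 344 - 14×24
  ... = 1056×(-315) + 7736×(43)
So 1056×(-315) ≡ 8 (mod 7736); multiply by 189: k ≡ -59535 (mod 967).
Smallest nonnegative: k = -59535 mod 967 = 419.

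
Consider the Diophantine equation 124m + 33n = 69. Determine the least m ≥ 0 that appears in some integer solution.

12

gcd(124, 33):
  124 = 3*33 + 25
  33 = 1*25 + 8
  25 = 3*8 + 1
  8 = 8*1
so gcd(124, 33) = 1.
1 divides 69, so solutions exist.
Back-substitute for Bézout coefficients:
  1 = 25 - 3*8
  ... = 124*(4) + 33*(-15)
Scale by 69/1 = 69: (m₀, n₀) = (276, -1035).
General solution: m = 276 + 33t, n = -1035 - 124t for integer t.
m ≥ 0: smallest is 276 mod 33 = 12 (at t = -8), with n = -43.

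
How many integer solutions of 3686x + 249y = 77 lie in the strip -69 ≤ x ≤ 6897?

28

gcd(3686, 249) = 1.
By Bézout, 3686*(-61) + 249*(903) = 1.
Particular solution: (34, -503).
General solution: x = 34 + 249t, y = -503 - 3686t for integer t.
-69 ≤ 34 + 249t ≤ 6897 gives t ∈ [0, 27], which is 28 values.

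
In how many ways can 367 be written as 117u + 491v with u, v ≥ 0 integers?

gcd(491, 117) = 1.
By Bézout, 117·(-235) + 491·(56) = 1.
One solution: (171, -40).
General: u = 171 + 491t, v = -40 - 117t.
u ≥ 0 ⇒ t ≥ 0; v ≥ 0 ⇒ t ≤ -1. So t ∈ [0, -1]: 0 solutions.

0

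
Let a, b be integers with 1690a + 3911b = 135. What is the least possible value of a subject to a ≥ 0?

2187

gcd(3911, 1690) = 1  (3911 = 2×1690 + 531, 1690 = 3×531 + 97, 531 = 5×97 + 46, 97 = 2×46 + 5, 46 = 9×5 + 1, 5 = 5×1).
1 divides 135, so solutions exist.
Back-substituting, 1690×(-766) + 3911×(331) = 1.
Scale by 135/1 = 135: (a₀, b₀) = (-103410, 44685).
General solution: a = -103410 + 3911t, b = 44685 - 1690t for integer t.
a ≥ 0: smallest is -103410 mod 3911 = 2187 (at t = 27), with b = -945.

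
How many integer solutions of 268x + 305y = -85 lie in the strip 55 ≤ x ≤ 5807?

19

gcd(305, 268) = 1.
By Bézout, 268*(-33) + 305*(29) = 1.
Particular solution: (60, -53).
General solution: x = 60 + 305t, y = -53 - 268t for integer t.
55 ≤ 60 + 305t ≤ 5807 gives t ∈ [0, 18], which is 19 values.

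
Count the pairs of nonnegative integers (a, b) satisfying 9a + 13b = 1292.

gcd(13, 9):
  13 = 1·9 + 4
  9 = 2·4 + 1
  4 = 4·1
so gcd(13, 9) = 1.
Back-substitute for Bézout coefficients:
  1 = 9 - 2·4
  ... = 9·(3) + 13·(-2)
Scale by 1292: one solution is (3876, -2584). Reduce a mod 13: (2, 98).
General: a = 2 + 13t, b = 98 - 9t.
a ≥ 0 ⇒ t ≥ 0; b ≥ 0 ⇒ t ≤ 10. So t ∈ [0, 10]: 11 solutions.

11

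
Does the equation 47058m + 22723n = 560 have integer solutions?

gcd(47058, 22723) = 31.
31 does not divide 560 (remainder 2), so no integer solutions.

no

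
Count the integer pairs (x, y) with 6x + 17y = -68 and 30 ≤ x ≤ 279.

15

gcd(17, 6) = 1  (17 = 2×6 + 5, 6 = 1×5 + 1, 5 = 5×1).
Back-substituting, 6×(3) + 17×(-1) = 1.
Scale by -68: particular solution (-204, 68); reduce x mod 17: (0, -4).
General solution: x = 0 + 17t, y = -4 - 6t for integer t.
30 ≤ 0 + 17t ≤ 279 gives t ∈ [2, 16], which is 15 values.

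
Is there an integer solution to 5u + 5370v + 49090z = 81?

no

gcd(5370, 5) = 5  (5370 = 1074·5).
gcd(5, 49090) = 5.
5 does not divide 81 (remainder 1), so no integer solutions.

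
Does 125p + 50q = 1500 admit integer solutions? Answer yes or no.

gcd(125, 50) = 25  (125 = 2*50 + 25, 50 = 2*25).
25 divides 1500, so integer solutions exist.

yes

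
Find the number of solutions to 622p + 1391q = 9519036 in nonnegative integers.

gcd(1391, 622):
  1391 = 2×622 + 147
  622 = 4×147 + 34
  147 = 4×34 + 11
  34 = 3×11 + 1
  11 = 11×1
so gcd(1391, 622) = 1.
Back-substitute for Bézout coefficients:
  1 = 34 - 3×11
  ... = 622×(123) + 1391×(-55)
Scale by 9519036: one solution is (1170841428, -523546980). Reduce p mod 1391: (562, 6592).
General: p = 562 + 1391t, q = 6592 - 622t.
p ≥ 0 ⇒ t ≥ 0; q ≥ 0 ⇒ t ≤ 10. So t ∈ [0, 10]: 11 solutions.

11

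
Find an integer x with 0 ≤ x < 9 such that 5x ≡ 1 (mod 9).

gcd(9, 5):
  9 = 1×5 + 4
  5 = 1×4 + 1
  4 = 4×1
so gcd(9, 5) = 1.
Back-substitute for Bézout coefficients:
  1 = 5 - 1×4
  ... = 5×(2) + 9×(-1)
So 5×2 ≡ 1 (mod 9), and 2 mod 9 = 2.

2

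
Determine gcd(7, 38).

1

gcd(38, 7) = 1  (38 = 5×7 + 3, 7 = 2×3 + 1, 3 = 3×1).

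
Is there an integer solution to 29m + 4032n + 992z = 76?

gcd(4032, 29) = 1  (4032 = 139·29 + 1, 29 = 29·1).
gcd(1, 992) = 1.
1 divides 76, so integer solutions exist.

yes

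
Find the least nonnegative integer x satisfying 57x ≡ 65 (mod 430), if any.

235

gcd(430, 57) = 1.
1 divides 65, so solutions exist.
By Bézout, 57·(83) + 430·(-11) = 1.
So 57·(83) ≡ 1 (mod 430); multiply by 65: x ≡ 5395 (mod 430).
Smallest nonnegative: x = 5395 mod 430 = 235.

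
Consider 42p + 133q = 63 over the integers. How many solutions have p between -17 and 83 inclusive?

gcd(133, 42) = 7  (133 = 3·42 + 7, 42 = 6·7).
Back-substituting, 42·(-3) + 133·(1) = 7.
Scale by 9: particular solution (-27, 9); reduce p mod 19: (11, -3).
General solution: p = 11 + 19t, q = -3 - 6t for integer t.
-17 ≤ 11 + 19t ≤ 83 gives t ∈ [-1, 3], which is 5 values.

5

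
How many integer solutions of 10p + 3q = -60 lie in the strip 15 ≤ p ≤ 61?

16

gcd(10, 3) = 1  (10 = 3·3 + 1, 3 = 3·1).
Back-substituting, 10·(1) + 3·(-3) = 1.
Scale by -60: particular solution (-60, 180); reduce p mod 3: (0, -20).
General solution: p = 0 + 3t, q = -20 - 10t for integer t.
15 ≤ 0 + 3t ≤ 61 gives t ∈ [5, 20], which is 16 values.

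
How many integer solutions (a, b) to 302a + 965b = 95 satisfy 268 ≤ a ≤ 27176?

28

gcd(965, 302):
  965 = 3·302 + 59
  302 = 5·59 + 7
  59 = 8·7 + 3
  7 = 2·3 + 1
  3 = 3·1
so gcd(965, 302) = 1.
Back-substitute for Bézout coefficients:
  1 = 7 - 2·3
  ... = 302·(278) + 965·(-87)
Scale by 95: particular solution (26410, -8265); reduce a mod 965: (355, -111).
General solution: a = 355 + 965t, b = -111 - 302t for integer t.
268 ≤ 355 + 965t ≤ 27176 gives t ∈ [0, 27], which is 28 values.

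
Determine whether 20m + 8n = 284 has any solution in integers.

gcd(20, 8) = 4  (20 = 2*8 + 4, 8 = 2*4).
4 divides 284, so integer solutions exist.

yes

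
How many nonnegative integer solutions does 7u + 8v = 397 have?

gcd(8, 7) = 1.
By Bézout, 7×(-1) + 8×(1) = 1.
One solution: (3, 47).
General: u = 3 + 8t, v = 47 - 7t.
u ≥ 0 ⇒ t ≥ 0; v ≥ 0 ⇒ t ≤ 6. So t ∈ [0, 6]: 7 solutions.

7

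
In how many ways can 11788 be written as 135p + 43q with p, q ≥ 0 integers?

3

gcd(135, 43) = 1  (135 = 3×43 + 6, 43 = 7×6 + 1, 6 = 6×1).
Back-substituting, 135×(-7) + 43×(22) = 1.
Scale by 11788: one solution is (-82516, 259336). Reduce p mod 43: (1, 271).
General: p = 1 + 43t, q = 271 - 135t.
p ≥ 0 ⇒ t ≥ 0; q ≥ 0 ⇒ t ≤ 2. So t ∈ [0, 2]: 3 solutions.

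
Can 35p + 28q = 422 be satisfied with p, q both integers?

no

gcd(35, 28):
  35 = 1·28 + 7
  28 = 4·7
so gcd(35, 28) = 7.
7 does not divide 422 (remainder 2), so no integer solutions.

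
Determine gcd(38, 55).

1

gcd(55, 38) = 1  (55 = 1×38 + 17, 38 = 2×17 + 4, 17 = 4×4 + 1, 4 = 4×1).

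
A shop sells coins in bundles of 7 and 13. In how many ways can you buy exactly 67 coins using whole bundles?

1

Need nonnegative integers with 7j + 13k = 67.
gcd(7, 13) = 1, and 7·(2) + 13·(-1) = 1.
So (j₀, k₀) = (134, -67); general j = 134 + 13t, k = -67 - 7t.
j ≥ 0 ⇒ t ≥ -10; k ≥ 0 ⇒ t ≤ -10. That's 1 value of t.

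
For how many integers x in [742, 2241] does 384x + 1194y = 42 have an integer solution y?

gcd(1194, 384) = 6  (1194 = 3·384 + 42, 384 = 9·42 + 6, 42 = 7·6).
Back-substituting, 384·(28) + 1194·(-9) = 6.
Scale by 7: particular solution (196, -63); reduce x mod 199: (196, -63).
General solution: x = 196 + 199t, y = -63 - 64t for integer t.
742 ≤ 196 + 199t ≤ 2241 gives t ∈ [3, 10], which is 8 values.

8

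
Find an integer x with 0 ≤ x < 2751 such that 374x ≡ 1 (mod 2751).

2420

gcd(2751, 374) = 1.
By Bézout, 374×(-331) + 2751×(45) = 1.
So 374×-331 ≡ 1 (mod 2751), and -331 mod 2751 = 2420.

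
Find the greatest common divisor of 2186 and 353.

1

gcd(2186, 353):
  2186 = 6*353 + 68
  353 = 5*68 + 13
  68 = 5*13 + 3
  13 = 4*3 + 1
  3 = 3*1
so gcd(2186, 353) = 1.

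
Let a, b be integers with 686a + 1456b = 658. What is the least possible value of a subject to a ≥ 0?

gcd(1456, 686) = 14.
14 divides 658, so solutions exist.
By Bézout, 686×(17) + 1456×(-8) = 14.
Scale by 658/14 = 47: (a₀, b₀) = (799, -376).
General solution: a = 799 + 104t, b = -376 - 49t for integer t.
a ≥ 0: smallest is 799 mod 104 = 71 (at t = -7), with b = -33.

71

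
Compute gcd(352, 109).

1

gcd(352, 109) = 1  (352 = 3*109 + 25, 109 = 4*25 + 9, 25 = 2*9 + 7, 9 = 1*7 + 2, 7 = 3*2 + 1, 2 = 2*1).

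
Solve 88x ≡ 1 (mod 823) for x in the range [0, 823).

159

gcd(823, 88) = 1.
By Bézout, 88*(159) + 823*(-17) = 1.
So 88*159 ≡ 1 (mod 823), and 159 mod 823 = 159.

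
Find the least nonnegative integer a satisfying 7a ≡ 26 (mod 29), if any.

gcd(29, 7) = 1.
1 divides 26, so solutions exist.
By Bézout, 7×(-4) + 29×(1) = 1.
So 7×(-4) ≡ 1 (mod 29); multiply by 26: a ≡ -104 (mod 29).
Smallest nonnegative: a = -104 mod 29 = 12.

12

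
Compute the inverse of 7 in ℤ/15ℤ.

13

gcd(15, 7):
  15 = 2·7 + 1
  7 = 7·1
so gcd(15, 7) = 1.
Back-substitute for Bézout coefficients:
  1 = 15 - 2·7
  ... = 7·(-2) + 15·(1)
So 7·-2 ≡ 1 (mod 15), and -2 mod 15 = 13.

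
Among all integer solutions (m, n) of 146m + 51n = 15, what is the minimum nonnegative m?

27

gcd(146, 51) = 1  (146 = 2*51 + 44, 51 = 1*44 + 7, 44 = 6*7 + 2, 7 = 3*2 + 1, 2 = 2*1).
1 divides 15, so solutions exist.
Back-substituting, 146*(-22) + 51*(63) = 1.
Scale by 15/1 = 15: (m₀, n₀) = (-330, 945).
General solution: m = -330 + 51t, n = 945 - 146t for integer t.
m ≥ 0: smallest is -330 mod 51 = 27 (at t = 7), with n = -77.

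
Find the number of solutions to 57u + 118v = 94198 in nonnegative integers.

gcd(118, 57) = 1  (118 = 2·57 + 4, 57 = 14·4 + 1, 4 = 4·1).
Back-substituting, 57·(29) + 118·(-14) = 1.
Scale by 94198: one solution is (2731742, -1318772). Reduce u mod 118: (42, 778).
General: u = 42 + 118t, v = 778 - 57t.
u ≥ 0 ⇒ t ≥ 0; v ≥ 0 ⇒ t ≤ 13. So t ∈ [0, 13]: 14 solutions.

14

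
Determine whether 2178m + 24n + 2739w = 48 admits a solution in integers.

yes

gcd(2178, 24) = 6  (2178 = 90×24 + 18, 24 = 1×18 + 6, 18 = 3×6).
gcd(6, 2739) = 3.
3 divides 48, so integer solutions exist.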